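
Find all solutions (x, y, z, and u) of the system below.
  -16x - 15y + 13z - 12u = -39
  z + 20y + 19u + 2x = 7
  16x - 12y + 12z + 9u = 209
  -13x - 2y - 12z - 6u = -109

Row-reduce the augmented matrix:
R1 ← R1 / (-16).
R2 ← R2 − 2·R1.
R3 ← R3 − 16·R1.
R4 ← R4 + 13·R1.
R2 ← R2 / (145/8).
R1 ← R1 − 15/16·R2.
R3 ← R3 + 27·R2.
R4 ← R4 − 163/16·R2.
R3 ← R3 / (4192/145).
R1 ← R1 + 55/58·R3.
R2 ← R2 − 21/145·R3.
R4 ← R4 + 6971/290·R3.
R4 ← R4 / (109787/8384).
R1 ← R1 − 5043/8384·R4.
R2 ← R2 − 3563/4192·R4.
R3 ← R3 − 3345/4192·R4.
Reading off the reduced rows gives x = 5, y = -5, z = 2, u = 5.

x = 5, y = -5, z = 2, u = 5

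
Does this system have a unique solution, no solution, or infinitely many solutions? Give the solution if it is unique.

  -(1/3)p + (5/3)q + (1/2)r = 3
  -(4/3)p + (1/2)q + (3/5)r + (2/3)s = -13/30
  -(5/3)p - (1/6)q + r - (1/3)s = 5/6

Row-reduce:
R1 ← R1 / (-1/3).
R2 ← R2 + 4/3·R1.
R3 ← R3 + 5/3·R1.
R2 ← R2 / (-37/6).
R1 ← R1 + 5·R2.
R3 ← R3 + 17/2·R2.
R3 ← R3 / (159/370).
R1 ← R1 + 27/74·R3.
R2 ← R2 − 42/185·R3.
Rank is 3 with 4 unknowns, leaving s free.

infinitely many solutions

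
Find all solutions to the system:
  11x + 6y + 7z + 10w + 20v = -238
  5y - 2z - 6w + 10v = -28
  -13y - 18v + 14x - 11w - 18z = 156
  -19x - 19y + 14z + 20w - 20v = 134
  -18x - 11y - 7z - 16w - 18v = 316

x = -6, y = -4, z = -4, w = -4, v = -4

Row-reduce the augmented matrix:
R1 ← R1 / (11).
R3 ← R3 − 14·R1.
R4 ← R4 + 19·R1.
R5 ← R5 + 18·R1.
R2 ← R2 / (5).
R1 ← R1 − 6/11·R2.
R3 ← R3 + 227/11·R2.
R4 ← R4 + 95/11·R2.
R5 ← R5 + 13/11·R2.
R3 ← R3 / (-1934/55).
R1 ← R1 − 47/55·R3.
R2 ← R2 + 2/5·R3.
R4 ← R4 − 249/11·R3.
R5 ← R5 − 219/55·R3.
R4 ← R4 / (-8329/1934).
R1 ← R1 − 745/1934·R4.
R2 ← R2 + 627/967·R4.
R3 ← R3 − 2667/1934·R4.
R5 ← R5 + 12659/1934·R4.
R5 ← R5 / (-244714/8329).
R1 ← R1 − 28274/8329·R5.
R2 ← R2 + 21274/8329·R5.
R3 ← R3 − 81630/8329·R5.
R4 ← R4 + 58820/8329·R5.
Reading off the reduced rows gives x = -6, y = -4, z = -4, w = -4, v = -4.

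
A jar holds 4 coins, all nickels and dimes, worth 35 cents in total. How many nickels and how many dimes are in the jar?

nickels: 1, dimes: 3

Let n = nickels, d = dimes.
  n + d = 4
  5n + 10d = 35
Row-reduce the augmented matrix:
R2 ← R2 − 5·R1.
R2 ← R2 / (5).
R1 ← R1 − 1·R2.
Reading off the reduced rows gives n = 1, d = 3.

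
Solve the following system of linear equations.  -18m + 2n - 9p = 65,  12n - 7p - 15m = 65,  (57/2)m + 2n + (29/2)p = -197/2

no solution

Row-reduce:
R1 ← R1 / (-18).
R2 ← R2 + 15·R1.
R3 ← R3 − 57/2·R1.
R2 ← R2 / (31/3).
R1 ← R1 + 1/9·R2.
R3 ← R3 − 31/6·R2.
Row 3 reduces to 0 = -1, a contradiction. The system is inconsistent.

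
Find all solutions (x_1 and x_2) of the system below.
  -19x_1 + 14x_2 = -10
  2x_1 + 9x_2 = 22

Row-reduce the augmented matrix:
R1 ← R1 / (-19).
R2 ← R2 − 2·R1.
R2 ← R2 / (199/19).
R1 ← R1 + 14/19·R2.
Reading off the reduced rows gives x_1 = 2, x_2 = 2.

x_1 = 2, x_2 = 2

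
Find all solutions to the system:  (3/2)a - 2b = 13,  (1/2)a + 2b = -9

a = 2, b = -5

Row-reduce the augmented matrix:
R1 ← R1 / (3/2).
R2 ← R2 − 1/2·R1.
R2 ← R2 / (8/3).
R1 ← R1 + 4/3·R2.
Reading off the reduced rows gives a = 2, b = -5.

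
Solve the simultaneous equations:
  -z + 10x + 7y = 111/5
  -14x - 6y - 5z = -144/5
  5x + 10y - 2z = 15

x = 9/5, y = 3/5, z = 0

Row-reduce the augmented matrix:
R1 ← R1 / (10).
R2 ← R2 + 14·R1.
R3 ← R3 − 5·R1.
R2 ← R2 / (19/5).
R1 ← R1 − 7/10·R2.
R3 ← R3 − 13/2·R2.
R3 ← R3 / (359/38).
R1 ← R1 − 41/38·R3.
R2 ← R2 + 32/19·R3.
Reading off the reduced rows gives x = 9/5, y = 3/5, z = 0.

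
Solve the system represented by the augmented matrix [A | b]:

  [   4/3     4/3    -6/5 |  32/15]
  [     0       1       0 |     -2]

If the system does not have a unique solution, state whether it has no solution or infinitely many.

infinitely many solutions

Row-reduce:
R1 ← R1 / (4/3).
R1 ← R1 − 1·R2.
Rank is 2 with 3 unknowns, leaving x_3 free.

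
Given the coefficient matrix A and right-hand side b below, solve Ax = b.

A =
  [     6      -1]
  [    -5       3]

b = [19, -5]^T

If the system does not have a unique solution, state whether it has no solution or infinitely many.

x_1 = 4, x_2 = 5

From equation 1: x_2 = -19 + 6·x_1.
Substitute into equation 2 and solve: x_1 = 4.
Then x_2 = 5.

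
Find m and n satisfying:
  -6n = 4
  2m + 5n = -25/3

m = -5/2, n = -2/3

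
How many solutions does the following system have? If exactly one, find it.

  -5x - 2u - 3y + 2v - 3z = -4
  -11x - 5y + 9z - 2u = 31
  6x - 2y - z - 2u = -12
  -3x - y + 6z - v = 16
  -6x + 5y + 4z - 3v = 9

no solution

Row-reduce:
R1 ← R1 / (-5).
R2 ← R2 + 11·R1.
R3 ← R3 − 6·R1.
R4 ← R4 + 3·R1.
R5 ← R5 + 6·R1.
R2 ← R2 / (8/5).
R1 ← R1 − 3/5·R2.
R3 ← R3 + 28/5·R2.
R4 ← R4 − 4/5·R2.
R5 ← R5 − 43/5·R2.
R3 ← R3 / (50).
R1 ← R1 + 21/4·R3.
R2 ← R2 − 39/4·R3.
R5 ← R5 + 305/4·R3.
Swap R4 and R5.
R4 ← R4 / (-22/5).
R1 ← R1 + 2/25·R4.
R2 ← R2 − 18/25·R4.
R3 ← R3 − 2/25·R4.
Row 5 reduces to 0 = -3/2, a contradiction. The system is inconsistent.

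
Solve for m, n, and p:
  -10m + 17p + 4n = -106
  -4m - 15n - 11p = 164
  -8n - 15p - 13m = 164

Row-reduce the augmented matrix:
R1 ← R1 / (-10).
R2 ← R2 + 4·R1.
R3 ← R3 + 13·R1.
R2 ← R2 / (-83/5).
R1 ← R1 + 2/5·R2.
R3 ← R3 + 66/5·R2.
R3 ← R3 / (-3809/166).
R1 ← R1 + 211/166·R3.
R2 ← R2 − 89/83·R3.
Reading off the reduced rows gives m = -2, n = -6, p = -6.

m = -2, n = -6, p = -6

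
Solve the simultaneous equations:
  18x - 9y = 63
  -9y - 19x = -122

x = 5, y = 3

Row-reduce the augmented matrix:
R1 ← R1 / (18).
R2 ← R2 + 19·R1.
R2 ← R2 / (-37/2).
R1 ← R1 + 1/2·R2.
Reading off the reduced rows gives x = 5, y = 3.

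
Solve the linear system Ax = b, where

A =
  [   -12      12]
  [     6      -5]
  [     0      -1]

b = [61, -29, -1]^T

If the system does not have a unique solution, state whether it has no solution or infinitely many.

Row-reduce:
R1 ← R1 / (-12).
R2 ← R2 − 6·R1.
R1 ← R1 + 1·R2.
R3 ← R3 + 1·R2.
Row 3 reduces to 0 = 1/2, a contradiction. The system is inconsistent.

no solution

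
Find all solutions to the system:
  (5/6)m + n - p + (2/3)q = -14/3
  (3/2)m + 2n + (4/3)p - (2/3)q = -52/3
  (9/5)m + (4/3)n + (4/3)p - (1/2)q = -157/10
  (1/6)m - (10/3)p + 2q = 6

no solution

Row-reduce:
R1 ← R1 / (5/6).
R2 ← R2 − 3/2·R1.
R3 ← R3 − 9/5·R1.
R4 ← R4 − 1/6·R1.
R2 ← R2 / (1/5).
R1 ← R1 − 6/5·R2.
R3 ← R3 + 62/75·R2.
R4 ← R4 + 1/5·R2.
R3 ← R3 / (148/9).
R1 ← R1 + 20·R3.
R2 ← R2 − 47/3·R3.
Row 4 reduces to 0 = -2, a contradiction. The system is inconsistent.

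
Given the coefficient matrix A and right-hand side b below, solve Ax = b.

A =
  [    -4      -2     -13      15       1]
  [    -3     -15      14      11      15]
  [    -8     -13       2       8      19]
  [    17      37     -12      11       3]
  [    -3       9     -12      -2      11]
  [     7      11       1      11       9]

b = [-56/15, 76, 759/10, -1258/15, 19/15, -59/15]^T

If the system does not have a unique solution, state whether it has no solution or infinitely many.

Row-reduce the augmented matrix:
R1 ← R1 / (-4).
R2 ← R2 + 3·R1.
R3 ← R3 + 8·R1.
R4 ← R4 − 17·R1.
R5 ← R5 + 3·R1.
R6 ← R6 − 7·R1.
R2 ← R2 / (-27/2).
R1 ← R1 − 1/2·R2.
R3 ← R3 + 9·R2.
R4 ← R4 − 57/2·R2.
R5 ← R5 − 21/2·R2.
R6 ← R6 − 15/2·R2.
R3 ← R3 / (73/6).
R1 ← R1 − 223/54·R3.
R2 ← R2 + 95/54·R3.
R4 ← R4 + 154/9·R3.
R5 ← R5 − 146/9·R3.
R6 ← R6 + 77/9·R3.
R4 ← R4 / (9530/219).
R1 ← R1 − 2399/657·R4.
R2 ← R2 + 2062/657·R4.
R3 ← R3 + 131/73·R4.
R5 ← R5 − 47/3·R4.
R6 ← R6 − 4765/219·R4.
R5 ← R5 / (-28137/4765).
R1 ← R1 + 29951/4765·R5.
R2 ← R2 − 16593/4765·R5.
R3 ← R3 − 12346/4765·R5.
R4 ← R4 − 5243/4765·R5.
R6 reduces to 0 = 0, so the extra equation is consistent.
Reading off the reduced rows gives x_1 = 1/2, x_2 = -5/2, x_3 = 1/3, x_4 = -1/3, x_5 = 13/5.

x_1 = 1/2, x_2 = -5/2, x_3 = 1/3, x_4 = -1/3, x_5 = 13/5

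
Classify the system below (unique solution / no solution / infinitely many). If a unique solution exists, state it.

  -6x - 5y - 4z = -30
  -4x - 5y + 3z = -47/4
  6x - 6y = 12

x = 3, y = 1, z = 7/4

Row-reduce the augmented matrix:
R1 ← R1 / (-6).
R2 ← R2 + 4·R1.
R3 ← R3 − 6·R1.
R2 ← R2 / (-5/3).
R1 ← R1 − 5/6·R2.
R3 ← R3 + 11·R2.
R3 ← R3 / (-207/5).
R1 ← R1 − 7/2·R3.
R2 ← R2 + 17/5·R3.
Reading off the reduced rows gives x = 3, y = 1, z = 7/4.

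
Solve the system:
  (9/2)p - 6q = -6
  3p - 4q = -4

Row-reduce:
R1 ← R1 / (9/2).
R2 ← R2 − 3·R1.
Rank is 1 with 2 unknowns, leaving q free.

infinitely many solutions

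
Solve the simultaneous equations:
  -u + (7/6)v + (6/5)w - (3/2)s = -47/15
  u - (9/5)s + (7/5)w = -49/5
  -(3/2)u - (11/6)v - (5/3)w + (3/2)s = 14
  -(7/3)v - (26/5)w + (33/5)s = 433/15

Row-reduce:
R1 ← R1 / (-1).
R2 ← R2 − 1·R1.
R3 ← R3 + 3/2·R1.
R2 ← R2 / (7/6).
R1 ← R1 + 7/6·R2.
R3 ← R3 + 43/12·R2.
R4 ← R4 + 7/3·R2.
R3 ← R3 / (949/210).
R1 ← R1 − 7/5·R3.
R2 ← R2 − 78/35·R3.
Row 4 reduces to 0 = 3, a contradiction. The system is inconsistent.

no solution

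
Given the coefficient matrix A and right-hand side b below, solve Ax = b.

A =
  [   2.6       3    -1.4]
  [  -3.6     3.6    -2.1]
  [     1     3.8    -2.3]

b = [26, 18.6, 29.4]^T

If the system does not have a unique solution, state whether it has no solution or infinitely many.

x_1 = 2, x_2 = 6, x_3 = -2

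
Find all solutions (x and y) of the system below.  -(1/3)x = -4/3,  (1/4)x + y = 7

x = 4, y = 6

Row-reduce the augmented matrix:
R1 ← R1 / (-1/3).
R2 ← R2 − 1/4·R1.
Reading off the reduced rows gives x = 4, y = 6.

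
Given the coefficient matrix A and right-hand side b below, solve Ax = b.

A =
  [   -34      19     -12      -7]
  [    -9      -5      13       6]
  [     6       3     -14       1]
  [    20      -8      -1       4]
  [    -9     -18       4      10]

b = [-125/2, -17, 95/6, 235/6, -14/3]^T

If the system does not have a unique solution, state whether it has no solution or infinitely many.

Row-reduce the augmented matrix:
R1 ← R1 / (-34).
R2 ← R2 + 9·R1.
R3 ← R3 − 6·R1.
R4 ← R4 − 20·R1.
R5 ← R5 + 9·R1.
R2 ← R2 / (-341/34).
R1 ← R1 + 19/34·R2.
R3 ← R3 − 108/17·R2.
R4 ← R4 − 54/17·R2.
R5 ← R5 + 783/34·R2.
R3 ← R3 / (-182/31).
R1 ← R1 + 17/31·R3.
R2 ← R2 + 50/31·R3.
R4 ← R4 + 91/31·R3.
R5 ← R5 + 929/31·R3.
Swap R4 and R5.
R4 ← R4 / (-30399/1001).
R1 ← R1 + 675/1001·R4.
R2 ← R2 + 2087/1001·R4.
R3 ← R3 + 808/1001·R4.
R5 reduces to 0 = 0, so the extra equation is consistent.
Reading off the reduced rows gives x_1 = 5/3, x_2 = -1/2, x_3 = -1/2, x_4 = 1/3.

x_1 = 5/3, x_2 = -1/2, x_3 = -1/2, x_4 = 1/3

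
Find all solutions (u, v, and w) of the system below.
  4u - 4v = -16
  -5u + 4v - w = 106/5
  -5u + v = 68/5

Row-reduce the augmented matrix:
R1 ← R1 / (4).
R2 ← R2 + 5·R1.
R3 ← R3 + 5·R1.
R2 ← R2 / (-1).
R1 ← R1 + 1·R2.
R3 ← R3 + 4·R2.
R3 ← R3 / (4).
R1 ← R1 − 1·R3.
R2 ← R2 − 1·R3.
Reading off the reduced rows gives u = -12/5, v = 8/5, w = -14/5.

u = -12/5, v = 8/5, w = -14/5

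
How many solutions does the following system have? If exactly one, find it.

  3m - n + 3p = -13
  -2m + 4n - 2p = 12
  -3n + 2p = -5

m = -3, n = 1, p = -1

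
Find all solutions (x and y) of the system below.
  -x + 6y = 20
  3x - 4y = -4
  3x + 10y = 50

no solution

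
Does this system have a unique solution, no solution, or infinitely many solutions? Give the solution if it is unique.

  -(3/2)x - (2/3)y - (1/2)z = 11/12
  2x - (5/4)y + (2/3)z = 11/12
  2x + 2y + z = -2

x = -1/2, y = -1, z = 1

Row-reduce the augmented matrix:
R1 ← R1 / (-3/2).
R2 ← R2 − 2·R1.
R3 ← R3 − 2·R1.
R2 ← R2 / (-77/36).
R1 ← R1 − 4/9·R2.
R3 ← R3 − 10/9·R2.
R3 ← R3 / (1/3).
R1 ← R1 − 1/3·R3.
Reading off the reduced rows gives x = -1/2, y = -1, z = 1.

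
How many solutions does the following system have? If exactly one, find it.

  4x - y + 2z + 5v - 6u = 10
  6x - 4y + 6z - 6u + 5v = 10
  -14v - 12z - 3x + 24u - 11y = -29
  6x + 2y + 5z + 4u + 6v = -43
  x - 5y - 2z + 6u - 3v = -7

Row-reduce:
R1 ← R1 / (4).
R2 ← R2 − 6·R1.
R3 ← R3 + 3·R1.
R4 ← R4 − 6·R1.
R5 ← R5 − 1·R1.
R2 ← R2 / (-5/2).
R1 ← R1 + 1/4·R2.
R3 ← R3 + 47/4·R2.
R4 ← R4 − 7/2·R2.
R5 ← R5 + 19/4·R2.
R3 ← R3 / (-123/5).
R1 ← R1 − 1/5·R3.
R2 ← R2 + 6/5·R3.
R4 ← R4 − 31/5·R3.
R5 ← R5 + 41/5·R3.
R4 ← R4 / (761/41).
R1 ← R1 + 72/41·R4.
R2 ← R2 + 60/41·R4.
R3 ← R3 + 9/41·R4.
Row 5 reduces to 0 = -2/3, a contradiction. The system is inconsistent.

no solution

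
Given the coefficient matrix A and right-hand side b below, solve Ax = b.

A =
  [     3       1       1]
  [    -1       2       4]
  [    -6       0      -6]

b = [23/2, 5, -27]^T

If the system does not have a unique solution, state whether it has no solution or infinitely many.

x_1 = 3, x_2 = 1, x_3 = 3/2

Row-reduce the augmented matrix:
R1 ← R1 / (3).
R2 ← R2 + 1·R1.
R3 ← R3 + 6·R1.
R2 ← R2 / (7/3).
R1 ← R1 − 1/3·R2.
R3 ← R3 − 2·R2.
R3 ← R3 / (-54/7).
R1 ← R1 + 2/7·R3.
R2 ← R2 − 13/7·R3.
Reading off the reduced rows gives x_1 = 3, x_2 = 1, x_3 = 3/2.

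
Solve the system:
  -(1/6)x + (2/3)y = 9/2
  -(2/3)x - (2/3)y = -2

x = -3, y = 6

Row-reduce the augmented matrix:
R1 ← R1 / (-1/6).
R2 ← R2 + 2/3·R1.
R2 ← R2 / (-10/3).
R1 ← R1 + 4·R2.
Reading off the reduced rows gives x = -3, y = 6.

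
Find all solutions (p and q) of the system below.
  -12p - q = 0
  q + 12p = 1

Row-reduce:
R1 ← R1 / (-12).
R2 ← R2 − 12·R1.
Row 2 reduces to 0 = 1, a contradiction. The system is inconsistent.

no solution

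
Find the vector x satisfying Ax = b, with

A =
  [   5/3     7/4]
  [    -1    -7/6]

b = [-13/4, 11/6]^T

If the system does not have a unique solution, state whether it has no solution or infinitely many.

From equation 2: x_1 = -11/6 − 7/6·x_2.
Substitute into equation 1 and solve: x_2 = 1.
Then x_1 = -3.

x_1 = -3, x_2 = 1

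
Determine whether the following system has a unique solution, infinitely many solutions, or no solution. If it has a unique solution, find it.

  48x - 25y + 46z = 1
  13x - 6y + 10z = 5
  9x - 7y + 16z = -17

no solution

Row-reduce:
R1 ← R1 / (48).
R2 ← R2 − 13·R1.
R3 ← R3 − 9·R1.
R2 ← R2 / (37/48).
R1 ← R1 + 25/48·R2.
R3 ← R3 + 37/16·R2.
Row 3 reduces to 0 = -3, a contradiction. The system is inconsistent.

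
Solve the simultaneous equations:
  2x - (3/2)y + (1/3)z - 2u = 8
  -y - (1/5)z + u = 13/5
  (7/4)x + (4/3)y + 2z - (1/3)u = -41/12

infinitely many solutions

Row-reduce:
R1 ← R1 / (2).
R3 ← R3 − 7/4·R1.
R2 ← R2 / (-1).
R1 ← R1 + 3/4·R2.
R3 ← R3 − 127/48·R2.
R3 ← R3 / (283/240).
R1 ← R1 − 19/60·R3.
R2 ← R2 − 1/5·R3.
Rank is 3 with 4 unknowns, leaving u free.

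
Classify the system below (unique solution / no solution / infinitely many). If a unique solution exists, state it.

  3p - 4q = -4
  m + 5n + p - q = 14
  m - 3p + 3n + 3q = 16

infinitely many solutions

Row-reduce:
Swap R1 and R2.
R3 ← R3 − 1·R1.
Swap R2 and R3.
R2 ← R2 / (-2).
R1 ← R1 − 5·R2.
R3 ← R3 / (3).
R1 ← R1 + 9·R3.
R2 ← R2 − 2·R3.
Rank is 3 with 4 unknowns, leaving q free.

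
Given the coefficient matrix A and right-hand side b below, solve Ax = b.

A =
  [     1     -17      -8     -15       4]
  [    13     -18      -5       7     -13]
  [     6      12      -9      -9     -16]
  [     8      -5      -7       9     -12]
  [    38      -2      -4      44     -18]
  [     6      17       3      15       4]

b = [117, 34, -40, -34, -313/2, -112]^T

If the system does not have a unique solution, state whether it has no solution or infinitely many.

no solution

Row-reduce:
R2 ← R2 − 13·R1.
R3 ← R3 − 6·R1.
R4 ← R4 − 8·R1.
R5 ← R5 − 38·R1.
R6 ← R6 − 6·R1.
R2 ← R2 / (203).
R1 ← R1 + 17·R2.
R3 ← R3 − 114·R2.
R4 ← R4 − 131·R2.
R5 ← R5 − 644·R2.
R6 ← R6 − 119·R2.
R3 ← R3 / (-3369/203).
R1 ← R1 − 59/203·R3.
R2 ← R2 − 99/203·R3.
R4 ← R4 + 1398/203·R3.
R5 ← R5 + 408/29·R3.
R6 ← R6 + 204/29·R3.
R4 ← R4 / (13595/1123).
R1 ← R1 − 1514/1123·R4.
R2 ← R2 − 47/1123·R4.
R3 ← R3 − 2195/1123·R4.
R5 ← R5 − 754/1123·R4.
R6 ← R6 − 377/1123·R4.
R5 ← R5 / (532996/13595).
R1 ← R1 + 58627/40785·R5.
R2 ← R2 + 5722/13595·R5.
R3 ← R3 − 2513/8157·R5.
R4 ← R4 + 677/13595·R5.
R6 ← R6 − 266498/13595·R5.
Row 6 reduces to 0 = 1/4, a contradiction. The system is inconsistent.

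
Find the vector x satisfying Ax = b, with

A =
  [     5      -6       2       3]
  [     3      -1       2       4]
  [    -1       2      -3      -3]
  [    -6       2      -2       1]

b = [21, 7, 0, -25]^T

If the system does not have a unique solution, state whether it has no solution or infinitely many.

Row-reduce the augmented matrix:
R1 ← R1 / (5).
R2 ← R2 − 3·R1.
R3 ← R3 + 1·R1.
R4 ← R4 + 6·R1.
R2 ← R2 / (13/5).
R1 ← R1 + 6/5·R2.
R3 ← R3 − 4/5·R2.
R4 ← R4 + 26/5·R2.
R3 ← R3 / (-37/13).
R1 ← R1 − 10/13·R3.
R2 ← R2 − 4/13·R3.
R4 ← R4 − 2·R3.
R4 ← R4 / (253/37).
R1 ← R1 − 29/37·R4.
R2 ← R2 − 19/37·R4.
R3 ← R3 − 40/37·R4.
Reading off the reduced rows gives x_1 = 4, x_2 = -1, x_3 = -1, x_4 = -1.

x_1 = 4, x_2 = -1, x_3 = -1, x_4 = -1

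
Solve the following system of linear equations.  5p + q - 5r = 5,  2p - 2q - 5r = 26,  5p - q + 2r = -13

Row-reduce the augmented matrix:
R1 ← R1 / (5).
R2 ← R2 − 2·R1.
R3 ← R3 − 5·R1.
R2 ← R2 / (-12/5).
R1 ← R1 − 1/5·R2.
R3 ← R3 + 2·R2.
R3 ← R3 / (19/2).
R1 ← R1 + 5/4·R3.
R2 ← R2 − 5/4·R3.
Reading off the reduced rows gives p = -2, q = -5, r = -4.

p = -2, q = -5, r = -4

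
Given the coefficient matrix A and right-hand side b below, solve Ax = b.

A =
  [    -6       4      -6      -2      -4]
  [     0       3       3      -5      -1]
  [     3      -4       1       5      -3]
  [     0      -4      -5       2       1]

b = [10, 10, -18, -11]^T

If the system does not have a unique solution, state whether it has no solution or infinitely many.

infinitely many solutions

Row-reduce:
R1 ← R1 / (-6).
R3 ← R3 − 3·R1.
R2 ← R2 / (3).
R1 ← R1 + 2/3·R2.
R3 ← R3 + 2·R2.
R4 ← R4 + 4·R2.
Swap R3 and R4.
R3 ← R3 / (-1).
R1 ← R1 − 5/3·R3.
R2 ← R2 − 1·R3.
R4 ← R4 / (2/3).
R1 ← R1 + 77/9·R4.
R2 ← R2 + 19/3·R4.
R3 ← R3 − 14/3·R4.
Rank is 4 with 5 unknowns, leaving x_5 free.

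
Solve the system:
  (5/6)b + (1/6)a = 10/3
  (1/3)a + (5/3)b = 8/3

Row-reduce:
R1 ← R1 / (1/6).
R2 ← R2 − 1/3·R1.
Row 2 reduces to 0 = -4, a contradiction. The system is inconsistent.

no solution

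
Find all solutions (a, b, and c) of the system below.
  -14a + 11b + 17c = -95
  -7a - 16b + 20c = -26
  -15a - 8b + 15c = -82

a = 6, b = -1, c = 0

Row-reduce the augmented matrix:
R1 ← R1 / (-14).
R2 ← R2 + 7·R1.
R3 ← R3 + 15·R1.
R2 ← R2 / (-43/2).
R1 ← R1 + 11/14·R2.
R3 ← R3 + 277/14·R2.
R3 ← R3 / (-4153/301).
R1 ← R1 + 492/301·R3.
R2 ← R2 + 23/43·R3.
Reading off the reduced rows gives a = 6, b = -1, c = 0.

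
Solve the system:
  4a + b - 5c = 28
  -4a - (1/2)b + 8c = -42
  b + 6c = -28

Row-reduce:
R1 ← R1 / (4).
R2 ← R2 + 4·R1.
R2 ← R2 / (1/2).
R1 ← R1 − 1/4·R2.
R3 ← R3 − 1·R2.
Rank is 2 with 3 unknowns, leaving c free.

infinitely many solutions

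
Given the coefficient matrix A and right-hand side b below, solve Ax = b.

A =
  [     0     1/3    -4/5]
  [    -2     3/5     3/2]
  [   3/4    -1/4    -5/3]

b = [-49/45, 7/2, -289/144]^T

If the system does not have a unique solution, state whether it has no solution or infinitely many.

x_1 = -7/4, x_2 = -5/3, x_3 = 2/3

Row-reduce the augmented matrix:
Swap R1 and R2.
R1 ← R1 / (-2).
R3 ← R3 − 3/4·R1.
R2 ← R2 / (1/3).
R1 ← R1 + 3/10·R2.
R3 ← R3 + 1/40·R2.
R3 ← R3 / (-1397/1200).
R1 ← R1 + 147/100·R3.
R2 ← R2 + 12/5·R3.
Reading off the reduced rows gives x_1 = -7/4, x_2 = -5/3, x_3 = 2/3.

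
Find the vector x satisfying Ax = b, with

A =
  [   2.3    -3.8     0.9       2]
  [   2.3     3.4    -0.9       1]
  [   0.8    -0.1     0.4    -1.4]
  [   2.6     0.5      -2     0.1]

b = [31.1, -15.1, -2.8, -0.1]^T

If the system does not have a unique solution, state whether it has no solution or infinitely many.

x_1 = 1, x_2 = -6, x_3 = 0, x_4 = 3

Row-reduce the augmented matrix:
R1 ← R1 / (23/10).
R2 ← R2 − 23/10·R1.
R3 ← R3 − 4/5·R1.
R4 ← R4 − 13/5·R1.
R2 ← R2 / (36/5).
R1 ← R1 + 38/23·R2.
R3 ← R3 − 281/230·R2.
R4 ← R4 − 1103/230·R2.
R3 ← R3 / (361/920).
R1 ← R1 + 1/46·R3.
R2 ← R2 + 1/4·R3.
R4 ← R4 + 1673/920·R3.
R4 ← R4 / (-112853/10830).
R1 ← R1 − 1733/3249·R4.
R2 ← R2 + 4438/3249·R4.
R3 ← R3 + 15947/3249·R4.
Reading off the reduced rows gives x_1 = 1, x_2 = -6, x_3 = 0, x_4 = 3.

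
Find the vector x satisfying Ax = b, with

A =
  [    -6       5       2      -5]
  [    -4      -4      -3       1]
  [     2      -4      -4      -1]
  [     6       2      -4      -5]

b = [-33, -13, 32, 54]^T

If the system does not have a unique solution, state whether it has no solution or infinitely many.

Row-reduce the augmented matrix:
R1 ← R1 / (-6).
R2 ← R2 + 4·R1.
R3 ← R3 − 2·R1.
R4 ← R4 − 6·R1.
R2 ← R2 / (-22/3).
R1 ← R1 + 5/6·R2.
R3 ← R3 + 7/3·R2.
R4 ← R4 − 7·R2.
R3 ← R3 / (-43/22).
R1 ← R1 − 7/44·R3.
R2 ← R2 − 13/22·R3.
R4 ← R4 + 135/22·R3.
R4 ← R4 / (294/43).
R1 ← R1 − 1/86·R4.
R2 ← R2 + 78/43·R4.
R3 ← R3 − 89/43·R4.
Reading off the reduced rows gives x_1 = 6, x_2 = -3, x_3 = -1, x_4 = -4.

x_1 = 6, x_2 = -3, x_3 = -1, x_4 = -4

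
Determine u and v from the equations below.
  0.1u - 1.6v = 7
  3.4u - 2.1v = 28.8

u = 6, v = -4

Row-reduce the augmented matrix:
R1 ← R1 / (1/10).
R2 ← R2 − 17/5·R1.
R2 ← R2 / (523/10).
R1 ← R1 + 16·R2.
Reading off the reduced rows gives u = 6, v = -4.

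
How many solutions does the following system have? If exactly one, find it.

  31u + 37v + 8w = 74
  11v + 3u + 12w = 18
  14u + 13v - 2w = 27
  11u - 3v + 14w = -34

no solution

Row-reduce:
R1 ← R1 / (31).
R2 ← R2 − 3·R1.
R3 ← R3 − 14·R1.
R4 ← R4 − 11·R1.
R2 ← R2 / (230/31).
R1 ← R1 − 37/31·R2.
R3 ← R3 + 115/31·R2.
R4 ← R4 + 500/31·R2.
Swap R3 and R4.
R3 ← R3 / (818/23).
R1 ← R1 + 178/115·R3.
R2 ← R2 − 174/115·R3.
Row 4 reduces to 0 = -1, a contradiction. The system is inconsistent.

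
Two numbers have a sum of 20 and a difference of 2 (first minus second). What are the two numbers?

first number: 11, second number: 9

Let x = first number, y = second number.
  x + y = 20
  x - y = 2
Row-reduce the augmented matrix:
R2 ← R2 − 1·R1.
R2 ← R2 / (-2).
R1 ← R1 − 1·R2.
Reading off the reduced rows gives x = 11, y = 9.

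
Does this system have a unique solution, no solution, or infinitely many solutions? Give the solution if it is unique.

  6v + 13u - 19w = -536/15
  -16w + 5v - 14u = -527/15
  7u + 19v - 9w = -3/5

u = 1/5, v = 1, w = 7/3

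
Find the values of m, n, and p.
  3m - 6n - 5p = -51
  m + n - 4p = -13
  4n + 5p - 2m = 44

m = 5, n = 6, p = 6

Row-reduce the augmented matrix:
R1 ← R1 / (3).
R2 ← R2 − 1·R1.
R3 ← R3 + 2·R1.
R2 ← R2 / (3).
R1 ← R1 + 2·R2.
R3 ← R3 / (5/3).
R1 ← R1 + 29/9·R3.
R2 ← R2 + 7/9·R3.
Reading off the reduced rows gives m = 5, n = 6, p = 6.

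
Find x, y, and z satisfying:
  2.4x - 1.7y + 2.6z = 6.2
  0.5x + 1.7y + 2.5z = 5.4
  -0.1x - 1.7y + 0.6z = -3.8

Row-reduce the augmented matrix:
R1 ← R1 / (12/5).
R2 ← R2 − 1/2·R1.
R3 ← R3 + 1/10·R1.
R2 ← R2 / (493/240).
R1 ← R1 + 17/24·R2.
R3 ← R3 + 85/48·R2.
R3 ← R3 / (139/58).
R1 ← R1 − 51/29·R3.
R2 ← R2 − 470/493·R3.
Reading off the reduced rows gives x = 4, y = 2, z = 0.

x = 4, y = 2, z = 0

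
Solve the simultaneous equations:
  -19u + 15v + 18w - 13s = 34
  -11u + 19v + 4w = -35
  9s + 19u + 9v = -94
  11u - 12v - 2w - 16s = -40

u = -4, v = -5, w = 4, s = 3

Row-reduce the augmented matrix:
R1 ← R1 / (-19).
R2 ← R2 + 11·R1.
R3 ← R3 − 19·R1.
R4 ← R4 − 11·R1.
R2 ← R2 / (196/19).
R1 ← R1 + 15/19·R2.
R3 ← R3 − 24·R2.
R4 ← R4 + 63/19·R2.
R3 ← R3 / (1614/49).
R1 ← R1 + 141/98·R3.
R2 ← R2 + 61/98·R3.
R4 ← R4 − 89/14·R3.
R4 ← R4 / (-54733/3228).
R1 ← R1 − 345/1076·R4.
R2 ← R2 − 1043/3228·R4.
R3 ← R3 + 527/807·R4.
Reading off the reduced rows gives u = -4, v = -5, w = 4, s = 3.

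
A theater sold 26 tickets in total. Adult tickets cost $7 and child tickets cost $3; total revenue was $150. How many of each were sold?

adult tickets: 18, child tickets: 8

Let a = adult tickets, c = child tickets.
  a + c = 26
  7a + 3c = 150
Row-reduce the augmented matrix:
R2 ← R2 − 7·R1.
R2 ← R2 / (-4).
R1 ← R1 − 1·R2.
Reading off the reduced rows gives a = 18, c = 8.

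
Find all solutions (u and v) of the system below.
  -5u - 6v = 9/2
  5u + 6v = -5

Row-reduce:
R1 ← R1 / (-5).
R2 ← R2 − 5·R1.
Row 2 reduces to 0 = -1/2, a contradiction. The system is inconsistent.

no solution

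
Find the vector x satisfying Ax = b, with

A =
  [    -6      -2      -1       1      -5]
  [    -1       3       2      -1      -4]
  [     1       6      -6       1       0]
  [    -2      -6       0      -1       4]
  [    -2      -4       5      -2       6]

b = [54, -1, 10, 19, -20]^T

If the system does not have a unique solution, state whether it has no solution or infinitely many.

x_1 = -5, x_2 = -3, x_3 = -6, x_4 = -3, x_5 = -3

Row-reduce the augmented matrix:
R1 ← R1 / (-6).
R2 ← R2 + 1·R1.
R3 ← R3 − 1·R1.
R4 ← R4 + 2·R1.
R5 ← R5 + 2·R1.
R2 ← R2 / (10/3).
R1 ← R1 − 1/3·R2.
R3 ← R3 − 17/3·R2.
R4 ← R4 + 16/3·R2.
R5 ← R5 + 10/3·R2.
R3 ← R3 / (-197/20).
R1 ← R1 + 1/20·R3.
R2 ← R2 − 13/20·R3.
R4 ← R4 − 19/5·R3.
R5 ← R5 − 15/2·R3.
R4 ← R4 / (-391/197).
R1 ← R1 + 13/197·R4.
R2 ← R2 + 28/197·R4.
R3 ← R3 + 63/197·R4.
R5 ← R5 + 217/197·R4.
R5 ← R5 / (2603/391).
R1 ← R1 − 410/391·R5.
R2 ← R2 + 320/391·R5.
R3 ← R3 + 329/391·R5.
R4 ← R4 + 464/391·R5.
Reading off the reduced rows gives x_1 = -5, x_2 = -3, x_3 = -6, x_4 = -3, x_5 = -3.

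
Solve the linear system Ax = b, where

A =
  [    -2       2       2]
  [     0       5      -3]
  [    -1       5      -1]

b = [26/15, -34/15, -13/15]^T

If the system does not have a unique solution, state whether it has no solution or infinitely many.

Row-reduce the augmented matrix:
R1 ← R1 / (-2).
R3 ← R3 + 1·R1.
R2 ← R2 / (5).
R1 ← R1 + 1·R2.
R3 ← R3 − 4·R2.
R3 ← R3 / (2/5).
R1 ← R1 + 8/5·R3.
R2 ← R2 + 3/5·R3.
Reading off the reduced rows gives x_1 = -1, x_2 = -1/3, x_3 = 1/5.

x_1 = -1, x_2 = -1/3, x_3 = 1/5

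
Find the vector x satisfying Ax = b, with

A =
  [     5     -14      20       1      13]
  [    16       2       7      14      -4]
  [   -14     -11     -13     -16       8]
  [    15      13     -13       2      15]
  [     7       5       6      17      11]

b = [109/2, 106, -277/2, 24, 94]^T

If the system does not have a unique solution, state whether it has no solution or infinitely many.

Row-reduce the augmented matrix:
R1 ← R1 / (5).
R2 ← R2 − 16·R1.
R3 ← R3 + 14·R1.
R4 ← R4 − 15·R1.
R5 ← R5 − 7·R1.
R2 ← R2 / (234/5).
R1 ← R1 + 14/5·R2.
R3 ← R3 + 251/5·R2.
R4 ← R4 − 55·R2.
R5 ← R5 − 123/5·R2.
R3 ← R3 / (-1415/78).
R1 ← R1 − 23/39·R3.
R2 ← R2 + 95/78·R3.
R4 ← R4 + 469/78·R3.
R5 ← R5 − 207/26·R3.
R4 ← R4 / (-18617/1415).
R1 ← R1 − 1123/1415·R4.
R2 ← R2 − 96/283·R4.
R3 ← R3 − 126/1415·R4.
R5 ← R5 − 13038/1415·R4.
R5 ← R5 / (680614/18617).
R1 ← R1 − 29791/18617·R5.
R2 ← R2 − 2422/18617·R5.
R3 ← R3 − 8548/18617·R5.
R4 ← R4 + 43986/18617·R5.
Reading off the reduced rows gives x_1 = 5/2, x_2 = 3/2, x_3 = 3, x_4 = 3, x_5 = 0.

x_1 = 5/2, x_2 = 3/2, x_3 = 3, x_4 = 3, x_5 = 0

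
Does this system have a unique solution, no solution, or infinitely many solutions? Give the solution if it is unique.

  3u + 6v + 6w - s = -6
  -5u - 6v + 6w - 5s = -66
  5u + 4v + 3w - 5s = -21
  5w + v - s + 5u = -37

Row-reduce the augmented matrix:
R1 ← R1 / (3).
R2 ← R2 + 5·R1.
R3 ← R3 − 5·R1.
R4 ← R4 − 5·R1.
R2 ← R2 / (4).
R1 ← R1 − 2·R2.
R3 ← R3 + 6·R2.
R4 ← R4 + 9·R2.
R3 ← R3 / (17).
R1 ← R1 + 6·R3.
R2 ← R2 − 4·R3.
R4 ← R4 − 31·R3.
R4 ← R4 / (509/51).
R1 ← R1 + 29/17·R4.
R2 ← R2 − 25/17·R4.
R3 ← R3 + 40/51·R4.
Reading off the reduced rows gives u = -3, v = 6, w = -5, s = 3.

u = -3, v = 6, w = -5, s = 3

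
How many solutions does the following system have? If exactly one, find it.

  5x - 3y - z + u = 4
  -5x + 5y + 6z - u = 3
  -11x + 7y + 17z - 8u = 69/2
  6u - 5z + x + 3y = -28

Row-reduce:
R1 ← R1 / (5).
R2 ← R2 + 5·R1.
R3 ← R3 + 11·R1.
R4 ← R4 − 1·R1.
R2 ← R2 / (2).
R1 ← R1 + 3/5·R2.
R3 ← R3 − 2/5·R2.
R4 ← R4 − 18/5·R2.
R3 ← R3 / (69/5).
R1 ← R1 − 13/10·R3.
R2 ← R2 − 5/2·R3.
R4 ← R4 + 69/5·R3.
Row 4 reduces to 0 = 1/2, a contradiction. The system is inconsistent.

no solution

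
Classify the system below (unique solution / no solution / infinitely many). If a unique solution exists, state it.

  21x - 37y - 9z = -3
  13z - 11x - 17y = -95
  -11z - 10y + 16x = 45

no solution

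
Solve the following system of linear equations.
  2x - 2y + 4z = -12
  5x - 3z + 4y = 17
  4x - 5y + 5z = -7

x = 2, y = -2, z = -5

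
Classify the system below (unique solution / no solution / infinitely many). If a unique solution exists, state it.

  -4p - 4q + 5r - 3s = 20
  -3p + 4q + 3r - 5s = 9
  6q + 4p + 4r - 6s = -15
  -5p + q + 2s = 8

p = -3, q = -2, r = -3/2, s = -5/2

Row-reduce the augmented matrix:
R1 ← R1 / (-4).
R2 ← R2 + 3·R1.
R3 ← R3 − 4·R1.
R4 ← R4 + 5·R1.
R2 ← R2 / (7).
R1 ← R1 − 1·R2.
R3 ← R3 − 2·R2.
R4 ← R4 − 6·R2.
R3 ← R3 / (129/14).
R1 ← R1 + 8/7·R3.
R2 ← R2 + 3/28·R3.
R4 ← R4 + 157/28·R3.
R4 ← R4 / (401/129).
R1 ← R1 − 16/129·R4.
R2 ← R2 + 21/43·R4.
R3 ← R3 + 115/129·R4.
Reading off the reduced rows gives p = -3, q = -2, r = -3/2, s = -5/2.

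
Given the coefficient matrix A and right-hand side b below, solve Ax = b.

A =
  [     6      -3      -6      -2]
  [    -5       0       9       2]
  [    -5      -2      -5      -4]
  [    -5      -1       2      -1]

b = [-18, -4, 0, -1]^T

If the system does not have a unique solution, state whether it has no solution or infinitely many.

no solution

Row-reduce:
R1 ← R1 / (6).
R2 ← R2 + 5·R1.
R3 ← R3 + 5·R1.
R4 ← R4 + 5·R1.
R2 ← R2 / (-5/2).
R1 ← R1 + 1/2·R2.
R3 ← R3 + 9/2·R2.
R4 ← R4 + 7/2·R2.
R3 ← R3 / (-86/5).
R1 ← R1 + 9/5·R3.
R2 ← R2 + 8/5·R3.
R4 ← R4 + 43/5·R3.
Row 4 reduces to 0 = 1, a contradiction. The system is inconsistent.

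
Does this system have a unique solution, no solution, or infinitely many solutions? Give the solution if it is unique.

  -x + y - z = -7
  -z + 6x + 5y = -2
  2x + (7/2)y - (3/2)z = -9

no solution

Row-reduce:
R1 ← R1 / (-1).
R2 ← R2 − 6·R1.
R3 ← R3 − 2·R1.
R2 ← R2 / (11).
R1 ← R1 + 1·R2.
R3 ← R3 − 11/2·R2.
Row 3 reduces to 0 = -1, a contradiction. The system is inconsistent.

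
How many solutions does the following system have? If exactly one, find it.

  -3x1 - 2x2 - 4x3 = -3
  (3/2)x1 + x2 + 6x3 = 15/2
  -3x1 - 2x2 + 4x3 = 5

no solution

Row-reduce:
R1 ← R1 / (-3).
R2 ← R2 − 3/2·R1.
R3 ← R3 + 3·R1.
R2 ← R2 / (4).
R1 ← R1 − 4/3·R2.
R3 ← R3 − 8·R2.
Row 3 reduces to 0 = -4, a contradiction. The system is inconsistent.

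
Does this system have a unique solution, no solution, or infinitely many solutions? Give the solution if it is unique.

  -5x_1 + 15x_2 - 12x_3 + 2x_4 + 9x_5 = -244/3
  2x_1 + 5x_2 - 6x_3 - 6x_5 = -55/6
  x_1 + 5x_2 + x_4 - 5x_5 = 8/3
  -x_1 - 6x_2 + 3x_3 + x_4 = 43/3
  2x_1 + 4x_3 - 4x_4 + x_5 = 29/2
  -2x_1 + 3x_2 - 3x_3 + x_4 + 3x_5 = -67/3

x_1 = 8/3, x_2 = -3/2, x_3 = 8/3, x_4 = 0, x_5 = -3/2

Row-reduce the augmented matrix:
R1 ← R1 / (-5).
R2 ← R2 − 2·R1.
R3 ← R3 − 1·R1.
R4 ← R4 + 1·R1.
R5 ← R5 − 2·R1.
R6 ← R6 + 2·R1.
R2 ← R2 / (11).
R1 ← R1 + 3·R2.
R3 ← R3 − 8·R2.
R4 ← R4 + 9·R2.
R5 ← R5 − 6·R2.
R6 ← R6 + 3·R2.
R3 ← R3 / (60/11).
R1 ← R1 + 6/11·R3.
R2 ← R2 + 54/55·R3.
R4 ← R4 + 189/55·R3.
R5 ← R5 − 56/11·R3.
R6 ← R6 + 63/55·R3.
R4 ← R4 / (177/100).
R1 ← R1 + 1/10·R4.
R2 ← R2 − 11/50·R4.
R3 ← R3 − 3/20·R4.
R5 ← R5 + 22/5·R4.
R6 ← R6 − 59/100·R4.
R5 ← R5 / (-773/177).
R1 ← R1 + 169/59·R5.
R2 ← R2 − 6/59·R5.
R3 ← R3 − 23/177·R5.
R4 ← R4 + 156/59·R5.
R6 reduces to 0 = 0, so the extra equation is consistent.
Reading off the reduced rows gives x_1 = 8/3, x_2 = -3/2, x_3 = 8/3, x_4 = 0, x_5 = -3/2.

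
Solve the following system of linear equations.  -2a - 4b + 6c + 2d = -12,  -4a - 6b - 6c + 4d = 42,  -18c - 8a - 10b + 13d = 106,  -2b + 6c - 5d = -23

no solution

Row-reduce:
R1 ← R1 / (-2).
R2 ← R2 + 4·R1.
R3 ← R3 + 8·R1.
R2 ← R2 / (2).
R1 ← R1 − 2·R2.
R3 ← R3 − 6·R2.
R4 ← R4 + 2·R2.
R3 ← R3 / (12).
R1 ← R1 − 15·R3.
R2 ← R2 + 9·R3.
R4 ← R4 + 12·R3.
Row 4 reduces to 0 = -1, a contradiction. The system is inconsistent.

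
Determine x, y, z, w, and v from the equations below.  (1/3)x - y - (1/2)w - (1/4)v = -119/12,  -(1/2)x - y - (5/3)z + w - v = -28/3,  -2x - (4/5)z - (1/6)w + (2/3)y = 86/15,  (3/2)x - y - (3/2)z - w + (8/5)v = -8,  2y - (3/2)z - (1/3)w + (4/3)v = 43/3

x = -2, y = 6, z = 2, w = 4, v = 5

Row-reduce the augmented matrix:
R1 ← R1 / (1/3).
R2 ← R2 + 1/2·R1.
R3 ← R3 + 2·R1.
R4 ← R4 − 3/2·R1.
R2 ← R2 / (-5/2).
R1 ← R1 + 3·R2.
R3 ← R3 + 16/3·R2.
R4 ← R4 − 7/2·R2.
R5 ← R5 − 2·R2.
R3 ← R3 / (124/45).
R1 ← R1 − 2·R3.
R2 ← R2 − 2/3·R3.
R4 ← R4 + 23/6·R3.
R5 ← R5 + 17/6·R3.
R4 ← R4 / (-8797/2480).
R1 ← R1 − 549/620·R4.
R2 ← R2 − 493/620·R4.
R3 ← R3 + 333/248·R4.
R5 ← R5 + 29297/7440·R4.
R5 ← R5 / (-368017/263910).
R1 ← R1 − 49011/87970·R5.
R2 ← R2 − 145949/175940·R5.
R3 ← R3 + 4728/8797·R5.
R4 ← R4 + 6929/8797·R5.
Reading off the reduced rows gives x = -2, y = 6, z = 2, w = 4, v = 5.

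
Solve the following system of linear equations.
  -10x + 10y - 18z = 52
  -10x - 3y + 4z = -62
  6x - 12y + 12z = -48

Row-reduce the augmented matrix:
R1 ← R1 / (-10).
R2 ← R2 + 10·R1.
R3 ← R3 − 6·R1.
R2 ← R2 / (-13).
R1 ← R1 + 1·R2.
R3 ← R3 + 6·R2.
R3 ← R3 / (-582/65).
R1 ← R1 − 7/65·R3.
R2 ← R2 + 22/13·R3.
Reading off the reduced rows gives x = 4, y = 2, z = -4.

x = 4, y = 2, z = -4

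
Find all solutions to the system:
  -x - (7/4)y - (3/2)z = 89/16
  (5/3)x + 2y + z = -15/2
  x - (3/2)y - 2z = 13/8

x = -3/2, y = -11/4, z = 1/2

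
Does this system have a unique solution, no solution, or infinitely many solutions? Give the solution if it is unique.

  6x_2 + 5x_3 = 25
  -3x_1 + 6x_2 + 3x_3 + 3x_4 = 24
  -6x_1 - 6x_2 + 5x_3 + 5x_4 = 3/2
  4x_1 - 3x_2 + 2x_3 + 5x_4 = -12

Row-reduce the augmented matrix:
Swap R1 and R2.
R1 ← R1 / (-3).
R3 ← R3 + 6·R1.
R4 ← R4 − 4·R1.
R2 ← R2 / (6).
R1 ← R1 + 2·R2.
R3 ← R3 + 18·R2.
R4 ← R4 − 5·R2.
R3 ← R3 / (14).
R1 ← R1 − 2/3·R3.
R2 ← R2 − 5/6·R3.
R4 ← R4 − 11/6·R3.
R4 ← R4 / (767/84).
R1 ← R1 + 20/21·R4.
R2 ← R2 − 5/84·R4.
R3 ← R3 + 1/14·R4.
Reading off the reduced rows gives x_1 = -3/2, x_2 = 5/2, x_3 = 2, x_4 = -1/2.

x_1 = -3/2, x_2 = 5/2, x_3 = 2, x_4 = -1/2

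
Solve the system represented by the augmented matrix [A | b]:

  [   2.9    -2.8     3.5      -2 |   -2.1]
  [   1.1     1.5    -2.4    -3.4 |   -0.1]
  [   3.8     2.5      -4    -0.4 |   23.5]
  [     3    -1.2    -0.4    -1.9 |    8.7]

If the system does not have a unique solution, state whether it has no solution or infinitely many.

x_1 = 4, x_2 = -1, x_3 = -3, x_4 = 3

Row-reduce the augmented matrix:
R1 ← R1 / (29/10).
R2 ← R2 − 11/10·R1.
R3 ← R3 − 19/5·R1.
R4 ← R4 − 3·R1.
R2 ← R2 / (743/290).
R1 ← R1 + 28/29·R2.
R3 ← R3 − 1789/290·R2.
R4 ← R4 − 246/145·R2.
R3 ← R3 / (2891/7430).
R1 ← R1 + 147/743·R3.
R2 ← R2 + 1081/743·R3.
R4 ← R4 + 5767/3715·R3.
R4 ← R4 / (1045139/28910).
R1 ← R1 − 158/59·R4.
R2 ← R2 − 89776/2891·R4.
R3 ← R3 − 63754/2891·R4.
Reading off the reduced rows gives x_1 = 4, x_2 = -1, x_3 = -3, x_4 = 3.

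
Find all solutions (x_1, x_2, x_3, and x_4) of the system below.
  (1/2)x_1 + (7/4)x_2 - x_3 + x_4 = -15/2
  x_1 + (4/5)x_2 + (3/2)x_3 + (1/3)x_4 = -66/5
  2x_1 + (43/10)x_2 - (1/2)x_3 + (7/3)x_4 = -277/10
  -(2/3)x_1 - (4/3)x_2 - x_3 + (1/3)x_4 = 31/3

Row-reduce:
R1 ← R1 / (1/2).
R2 ← R2 − 1·R1.
R3 ← R3 − 2·R1.
R4 ← R4 + 2/3·R1.
R2 ← R2 / (-27/10).
R1 ← R1 − 7/2·R2.
R3 ← R3 + 27/10·R2.
R4 ← R4 − 1·R2.
Swap R3 and R4.
R3 ← R3 / (-28/27).
R1 ← R1 − 137/54·R3.
R2 ← R2 + 35/27·R3.
Row 4 reduces to 0 = 1/2, a contradiction. The system is inconsistent.

no solution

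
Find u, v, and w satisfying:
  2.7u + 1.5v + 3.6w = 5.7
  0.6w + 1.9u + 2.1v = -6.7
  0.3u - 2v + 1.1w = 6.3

u = -4, v = -1, w = 5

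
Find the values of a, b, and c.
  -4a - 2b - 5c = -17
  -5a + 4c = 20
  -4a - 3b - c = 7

Row-reduce the augmented matrix:
R1 ← R1 / (-4).
R2 ← R2 + 5·R1.
R3 ← R3 + 4·R1.
R2 ← R2 / (5/2).
R1 ← R1 − 1/2·R2.
R3 ← R3 + 1·R2.
R3 ← R3 / (81/10).
R1 ← R1 + 4/5·R3.
R2 ← R2 − 41/10·R3.
Reading off the reduced rows gives a = 0, b = -4, c = 5.

a = 0, b = -4, c = 5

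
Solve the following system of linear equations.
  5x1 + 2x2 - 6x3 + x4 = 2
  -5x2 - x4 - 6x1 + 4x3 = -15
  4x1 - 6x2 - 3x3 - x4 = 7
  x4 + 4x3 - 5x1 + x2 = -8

Row-reduce the augmented matrix:
R1 ← R1 / (5).
R2 ← R2 + 6·R1.
R3 ← R3 − 4·R1.
R4 ← R4 + 5·R1.
R2 ← R2 / (-13/5).
R1 ← R1 − 2/5·R2.
R3 ← R3 + 38/5·R2.
R4 ← R4 − 3·R2.
R3 ← R3 / (145/13).
R1 ← R1 + 22/13·R3.
R2 ← R2 − 16/13·R3.
R4 ← R4 + 74/13·R3.
R4 ← R4 / (147/145).
R1 ← R1 + 19/145·R4.
R2 ← R2 − 27/145·R4.
R3 ← R3 + 31/145·R4.
Reading off the reduced rows gives x1 = 5, x2 = 0, x3 = 4, x4 = 1.

x1 = 5, x2 = 0, x3 = 4, x4 = 1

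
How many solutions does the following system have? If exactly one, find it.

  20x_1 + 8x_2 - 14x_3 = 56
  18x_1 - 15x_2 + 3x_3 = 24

infinitely many solutions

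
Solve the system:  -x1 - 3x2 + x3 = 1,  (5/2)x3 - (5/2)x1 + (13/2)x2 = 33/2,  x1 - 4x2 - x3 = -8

infinitely many solutions

Row-reduce:
R1 ← R1 / (-1).
R2 ← R2 + 5/2·R1.
R3 ← R3 − 1·R1.
R2 ← R2 / (14).
R1 ← R1 − 3·R2.
R3 ← R3 + 7·R2.
Rank is 2 with 3 unknowns, leaving x3 free.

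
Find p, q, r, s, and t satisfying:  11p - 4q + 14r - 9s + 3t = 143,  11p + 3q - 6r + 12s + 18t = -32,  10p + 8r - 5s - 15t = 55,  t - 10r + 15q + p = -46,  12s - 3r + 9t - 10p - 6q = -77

p = 2, q = 0, r = 5, s = -5, t = 2

Row-reduce the augmented matrix:
R1 ← R1 / (11).
R2 ← R2 − 11·R1.
R3 ← R3 − 10·R1.
R4 ← R4 − 1·R1.
R5 ← R5 + 10·R1.
R2 ← R2 / (7).
R1 ← R1 + 4/11·R2.
R3 ← R3 − 40/11·R2.
R4 ← R4 − 169/11·R2.
R5 ← R5 + 106/11·R2.
R3 ← R3 / (436/77).
R1 ← R1 − 18/77·R3.
R2 ← R2 + 20/7·R3.
R4 ← R4 − 2512/77·R3.
R5 ← R5 + 1371/77·R3.
R4 ← R4 / (-82/109).
R1 ← R1 − 129/218·R4.
R2 ← R2 + 98/109·R4.
R3 ← R3 + 595/436·R4.
R5 ← R5 − 3675/436·R4.
R5 ← R5 / (406317/328).
R1 ← R1 − 15159/164·R5.
R2 ← R2 + 6067/41·R5.
R3 ← R3 + 69805/328·R5.
R4 ← R4 + 12517/82·R5.
Reading off the reduced rows gives p = 2, q = 0, r = 5, s = -5, t = 2.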